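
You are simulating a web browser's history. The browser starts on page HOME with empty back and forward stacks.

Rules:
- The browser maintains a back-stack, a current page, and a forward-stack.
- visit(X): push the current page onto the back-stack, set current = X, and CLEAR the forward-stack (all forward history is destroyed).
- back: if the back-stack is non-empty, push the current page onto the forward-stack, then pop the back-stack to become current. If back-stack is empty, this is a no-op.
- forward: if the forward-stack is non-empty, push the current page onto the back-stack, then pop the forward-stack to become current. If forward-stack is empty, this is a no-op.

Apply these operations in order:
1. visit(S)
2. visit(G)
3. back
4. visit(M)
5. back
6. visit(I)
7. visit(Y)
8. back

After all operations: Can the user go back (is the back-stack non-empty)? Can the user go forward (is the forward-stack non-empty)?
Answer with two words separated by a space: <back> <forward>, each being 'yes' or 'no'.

Answer: yes yes

Derivation:
After 1 (visit(S)): cur=S back=1 fwd=0
After 2 (visit(G)): cur=G back=2 fwd=0
After 3 (back): cur=S back=1 fwd=1
After 4 (visit(M)): cur=M back=2 fwd=0
After 5 (back): cur=S back=1 fwd=1
After 6 (visit(I)): cur=I back=2 fwd=0
After 7 (visit(Y)): cur=Y back=3 fwd=0
After 8 (back): cur=I back=2 fwd=1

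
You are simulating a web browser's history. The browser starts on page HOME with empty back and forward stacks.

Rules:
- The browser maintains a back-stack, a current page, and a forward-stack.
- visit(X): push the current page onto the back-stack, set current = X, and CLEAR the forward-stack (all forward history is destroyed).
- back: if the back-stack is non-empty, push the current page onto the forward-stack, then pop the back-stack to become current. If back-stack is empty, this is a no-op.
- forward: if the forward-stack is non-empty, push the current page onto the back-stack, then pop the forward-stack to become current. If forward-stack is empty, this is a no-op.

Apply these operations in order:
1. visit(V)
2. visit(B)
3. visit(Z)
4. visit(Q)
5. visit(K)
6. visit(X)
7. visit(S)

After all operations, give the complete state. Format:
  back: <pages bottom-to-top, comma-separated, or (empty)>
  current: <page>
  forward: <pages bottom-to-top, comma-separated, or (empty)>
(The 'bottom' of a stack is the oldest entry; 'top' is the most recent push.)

Answer: back: HOME,V,B,Z,Q,K,X
current: S
forward: (empty)

Derivation:
After 1 (visit(V)): cur=V back=1 fwd=0
After 2 (visit(B)): cur=B back=2 fwd=0
After 3 (visit(Z)): cur=Z back=3 fwd=0
After 4 (visit(Q)): cur=Q back=4 fwd=0
After 5 (visit(K)): cur=K back=5 fwd=0
After 6 (visit(X)): cur=X back=6 fwd=0
After 7 (visit(S)): cur=S back=7 fwd=0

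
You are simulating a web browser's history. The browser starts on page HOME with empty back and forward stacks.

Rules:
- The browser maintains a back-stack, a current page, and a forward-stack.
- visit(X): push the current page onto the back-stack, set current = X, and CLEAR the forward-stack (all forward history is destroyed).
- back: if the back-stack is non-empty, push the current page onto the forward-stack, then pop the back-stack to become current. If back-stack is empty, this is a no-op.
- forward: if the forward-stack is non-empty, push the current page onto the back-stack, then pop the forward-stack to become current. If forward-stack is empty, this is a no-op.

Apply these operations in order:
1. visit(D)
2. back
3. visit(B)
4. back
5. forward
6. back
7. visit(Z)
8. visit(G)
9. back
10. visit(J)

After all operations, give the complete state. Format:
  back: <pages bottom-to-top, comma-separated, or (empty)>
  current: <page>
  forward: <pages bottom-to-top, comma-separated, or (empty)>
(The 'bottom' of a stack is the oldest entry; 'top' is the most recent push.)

Answer: back: HOME,Z
current: J
forward: (empty)

Derivation:
After 1 (visit(D)): cur=D back=1 fwd=0
After 2 (back): cur=HOME back=0 fwd=1
After 3 (visit(B)): cur=B back=1 fwd=0
After 4 (back): cur=HOME back=0 fwd=1
After 5 (forward): cur=B back=1 fwd=0
After 6 (back): cur=HOME back=0 fwd=1
After 7 (visit(Z)): cur=Z back=1 fwd=0
After 8 (visit(G)): cur=G back=2 fwd=0
After 9 (back): cur=Z back=1 fwd=1
After 10 (visit(J)): cur=J back=2 fwd=0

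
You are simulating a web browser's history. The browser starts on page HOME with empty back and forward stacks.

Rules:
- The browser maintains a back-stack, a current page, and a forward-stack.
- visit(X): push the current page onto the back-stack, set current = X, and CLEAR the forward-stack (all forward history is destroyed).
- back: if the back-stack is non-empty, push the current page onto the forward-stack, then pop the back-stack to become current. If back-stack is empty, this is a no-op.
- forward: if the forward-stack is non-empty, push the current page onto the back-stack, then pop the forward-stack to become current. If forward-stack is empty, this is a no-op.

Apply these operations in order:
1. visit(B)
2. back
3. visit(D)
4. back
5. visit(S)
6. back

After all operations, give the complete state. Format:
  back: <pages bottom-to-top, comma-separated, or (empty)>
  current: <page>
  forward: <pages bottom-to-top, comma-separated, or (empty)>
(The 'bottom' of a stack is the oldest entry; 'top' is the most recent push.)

After 1 (visit(B)): cur=B back=1 fwd=0
After 2 (back): cur=HOME back=0 fwd=1
After 3 (visit(D)): cur=D back=1 fwd=0
After 4 (back): cur=HOME back=0 fwd=1
After 5 (visit(S)): cur=S back=1 fwd=0
After 6 (back): cur=HOME back=0 fwd=1

Answer: back: (empty)
current: HOME
forward: S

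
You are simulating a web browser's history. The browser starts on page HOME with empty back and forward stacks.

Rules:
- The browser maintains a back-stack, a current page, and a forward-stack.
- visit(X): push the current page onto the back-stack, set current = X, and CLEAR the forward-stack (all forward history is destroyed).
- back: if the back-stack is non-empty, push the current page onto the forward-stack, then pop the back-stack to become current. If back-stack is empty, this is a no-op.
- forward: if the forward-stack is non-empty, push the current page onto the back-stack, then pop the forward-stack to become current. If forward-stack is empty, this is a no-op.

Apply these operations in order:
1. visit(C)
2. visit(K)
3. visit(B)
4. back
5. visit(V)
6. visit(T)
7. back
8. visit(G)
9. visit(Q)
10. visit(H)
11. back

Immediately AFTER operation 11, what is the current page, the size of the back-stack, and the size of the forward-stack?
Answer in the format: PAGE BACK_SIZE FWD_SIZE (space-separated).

After 1 (visit(C)): cur=C back=1 fwd=0
After 2 (visit(K)): cur=K back=2 fwd=0
After 3 (visit(B)): cur=B back=3 fwd=0
After 4 (back): cur=K back=2 fwd=1
After 5 (visit(V)): cur=V back=3 fwd=0
After 6 (visit(T)): cur=T back=4 fwd=0
After 7 (back): cur=V back=3 fwd=1
After 8 (visit(G)): cur=G back=4 fwd=0
After 9 (visit(Q)): cur=Q back=5 fwd=0
After 10 (visit(H)): cur=H back=6 fwd=0
After 11 (back): cur=Q back=5 fwd=1

Q 5 1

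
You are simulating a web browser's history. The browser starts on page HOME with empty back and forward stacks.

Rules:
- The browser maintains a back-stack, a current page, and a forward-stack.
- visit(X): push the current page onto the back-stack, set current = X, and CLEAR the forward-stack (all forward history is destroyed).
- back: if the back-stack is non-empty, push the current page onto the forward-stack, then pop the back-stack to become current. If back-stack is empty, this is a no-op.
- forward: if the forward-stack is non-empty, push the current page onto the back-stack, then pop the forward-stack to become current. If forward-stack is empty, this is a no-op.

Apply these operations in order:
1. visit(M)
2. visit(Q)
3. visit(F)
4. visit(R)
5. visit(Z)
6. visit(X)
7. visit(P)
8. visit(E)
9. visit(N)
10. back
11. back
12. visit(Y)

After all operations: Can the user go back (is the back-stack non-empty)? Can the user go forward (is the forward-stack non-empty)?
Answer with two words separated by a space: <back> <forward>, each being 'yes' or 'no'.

After 1 (visit(M)): cur=M back=1 fwd=0
After 2 (visit(Q)): cur=Q back=2 fwd=0
After 3 (visit(F)): cur=F back=3 fwd=0
After 4 (visit(R)): cur=R back=4 fwd=0
After 5 (visit(Z)): cur=Z back=5 fwd=0
After 6 (visit(X)): cur=X back=6 fwd=0
After 7 (visit(P)): cur=P back=7 fwd=0
After 8 (visit(E)): cur=E back=8 fwd=0
After 9 (visit(N)): cur=N back=9 fwd=0
After 10 (back): cur=E back=8 fwd=1
After 11 (back): cur=P back=7 fwd=2
After 12 (visit(Y)): cur=Y back=8 fwd=0

Answer: yes no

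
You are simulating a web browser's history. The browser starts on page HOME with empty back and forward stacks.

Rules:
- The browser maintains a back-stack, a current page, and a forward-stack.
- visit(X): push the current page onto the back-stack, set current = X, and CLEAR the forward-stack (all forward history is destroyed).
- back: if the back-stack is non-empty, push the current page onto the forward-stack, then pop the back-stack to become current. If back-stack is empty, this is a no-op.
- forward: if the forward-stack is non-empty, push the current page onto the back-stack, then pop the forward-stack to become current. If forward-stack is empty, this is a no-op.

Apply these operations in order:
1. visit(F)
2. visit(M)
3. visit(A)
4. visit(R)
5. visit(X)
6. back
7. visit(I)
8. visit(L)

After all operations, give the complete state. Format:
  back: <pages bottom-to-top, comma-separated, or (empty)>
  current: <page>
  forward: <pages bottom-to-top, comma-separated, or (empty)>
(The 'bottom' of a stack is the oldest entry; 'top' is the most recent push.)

Answer: back: HOME,F,M,A,R,I
current: L
forward: (empty)

Derivation:
After 1 (visit(F)): cur=F back=1 fwd=0
After 2 (visit(M)): cur=M back=2 fwd=0
After 3 (visit(A)): cur=A back=3 fwd=0
After 4 (visit(R)): cur=R back=4 fwd=0
After 5 (visit(X)): cur=X back=5 fwd=0
After 6 (back): cur=R back=4 fwd=1
After 7 (visit(I)): cur=I back=5 fwd=0
After 8 (visit(L)): cur=L back=6 fwd=0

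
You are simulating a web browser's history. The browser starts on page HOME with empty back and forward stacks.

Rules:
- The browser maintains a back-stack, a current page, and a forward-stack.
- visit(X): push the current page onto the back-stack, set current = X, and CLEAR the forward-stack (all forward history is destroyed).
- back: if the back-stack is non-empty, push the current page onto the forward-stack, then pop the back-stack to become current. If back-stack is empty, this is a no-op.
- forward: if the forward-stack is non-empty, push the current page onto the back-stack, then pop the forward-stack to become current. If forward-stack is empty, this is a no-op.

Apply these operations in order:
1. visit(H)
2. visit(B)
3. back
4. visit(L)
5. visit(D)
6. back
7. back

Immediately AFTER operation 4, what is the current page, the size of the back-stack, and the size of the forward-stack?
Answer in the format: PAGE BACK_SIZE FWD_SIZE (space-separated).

After 1 (visit(H)): cur=H back=1 fwd=0
After 2 (visit(B)): cur=B back=2 fwd=0
After 3 (back): cur=H back=1 fwd=1
After 4 (visit(L)): cur=L back=2 fwd=0

L 2 0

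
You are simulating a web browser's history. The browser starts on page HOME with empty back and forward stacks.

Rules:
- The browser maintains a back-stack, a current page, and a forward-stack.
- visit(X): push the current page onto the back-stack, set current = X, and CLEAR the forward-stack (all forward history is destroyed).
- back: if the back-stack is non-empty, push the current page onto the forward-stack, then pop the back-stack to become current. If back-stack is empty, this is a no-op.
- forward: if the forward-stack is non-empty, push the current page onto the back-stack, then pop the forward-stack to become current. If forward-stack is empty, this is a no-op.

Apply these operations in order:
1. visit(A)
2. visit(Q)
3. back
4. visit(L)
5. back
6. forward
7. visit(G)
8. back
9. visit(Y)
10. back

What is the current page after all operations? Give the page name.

After 1 (visit(A)): cur=A back=1 fwd=0
After 2 (visit(Q)): cur=Q back=2 fwd=0
After 3 (back): cur=A back=1 fwd=1
After 4 (visit(L)): cur=L back=2 fwd=0
After 5 (back): cur=A back=1 fwd=1
After 6 (forward): cur=L back=2 fwd=0
After 7 (visit(G)): cur=G back=3 fwd=0
After 8 (back): cur=L back=2 fwd=1
After 9 (visit(Y)): cur=Y back=3 fwd=0
After 10 (back): cur=L back=2 fwd=1

Answer: L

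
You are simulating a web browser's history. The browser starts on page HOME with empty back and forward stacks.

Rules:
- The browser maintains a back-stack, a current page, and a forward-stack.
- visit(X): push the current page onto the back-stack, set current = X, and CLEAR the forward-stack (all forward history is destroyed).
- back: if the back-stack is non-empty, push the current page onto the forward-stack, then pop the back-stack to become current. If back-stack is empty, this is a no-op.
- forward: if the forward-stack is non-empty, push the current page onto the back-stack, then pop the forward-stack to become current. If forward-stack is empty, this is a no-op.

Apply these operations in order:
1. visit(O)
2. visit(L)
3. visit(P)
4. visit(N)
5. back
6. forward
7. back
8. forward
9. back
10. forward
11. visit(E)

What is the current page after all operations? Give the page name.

Answer: E

Derivation:
After 1 (visit(O)): cur=O back=1 fwd=0
After 2 (visit(L)): cur=L back=2 fwd=0
After 3 (visit(P)): cur=P back=3 fwd=0
After 4 (visit(N)): cur=N back=4 fwd=0
After 5 (back): cur=P back=3 fwd=1
After 6 (forward): cur=N back=4 fwd=0
After 7 (back): cur=P back=3 fwd=1
After 8 (forward): cur=N back=4 fwd=0
After 9 (back): cur=P back=3 fwd=1
After 10 (forward): cur=N back=4 fwd=0
After 11 (visit(E)): cur=E back=5 fwd=0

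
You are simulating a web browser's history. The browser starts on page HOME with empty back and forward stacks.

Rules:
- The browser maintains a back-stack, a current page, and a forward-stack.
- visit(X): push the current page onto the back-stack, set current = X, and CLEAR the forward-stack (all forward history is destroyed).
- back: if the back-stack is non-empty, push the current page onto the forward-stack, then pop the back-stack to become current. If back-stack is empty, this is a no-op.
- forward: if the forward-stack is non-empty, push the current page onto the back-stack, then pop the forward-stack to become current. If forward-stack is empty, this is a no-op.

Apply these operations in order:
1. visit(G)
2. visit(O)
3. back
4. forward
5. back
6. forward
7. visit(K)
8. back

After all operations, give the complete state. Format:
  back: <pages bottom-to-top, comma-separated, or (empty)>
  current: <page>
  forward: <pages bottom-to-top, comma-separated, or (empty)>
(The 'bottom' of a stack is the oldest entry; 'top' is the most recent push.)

After 1 (visit(G)): cur=G back=1 fwd=0
After 2 (visit(O)): cur=O back=2 fwd=0
After 3 (back): cur=G back=1 fwd=1
After 4 (forward): cur=O back=2 fwd=0
After 5 (back): cur=G back=1 fwd=1
After 6 (forward): cur=O back=2 fwd=0
After 7 (visit(K)): cur=K back=3 fwd=0
After 8 (back): cur=O back=2 fwd=1

Answer: back: HOME,G
current: O
forward: K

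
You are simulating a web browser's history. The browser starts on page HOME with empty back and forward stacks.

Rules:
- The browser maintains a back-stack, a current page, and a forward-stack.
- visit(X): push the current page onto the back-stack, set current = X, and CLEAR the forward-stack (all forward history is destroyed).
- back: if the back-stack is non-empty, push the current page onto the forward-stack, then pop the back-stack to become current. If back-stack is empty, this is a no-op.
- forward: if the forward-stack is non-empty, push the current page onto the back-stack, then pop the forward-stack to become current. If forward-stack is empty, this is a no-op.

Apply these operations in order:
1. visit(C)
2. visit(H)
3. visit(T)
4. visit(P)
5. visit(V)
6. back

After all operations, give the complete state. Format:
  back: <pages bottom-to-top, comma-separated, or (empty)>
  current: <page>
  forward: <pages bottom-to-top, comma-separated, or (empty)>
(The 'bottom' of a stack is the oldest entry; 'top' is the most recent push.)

Answer: back: HOME,C,H,T
current: P
forward: V

Derivation:
After 1 (visit(C)): cur=C back=1 fwd=0
After 2 (visit(H)): cur=H back=2 fwd=0
After 3 (visit(T)): cur=T back=3 fwd=0
After 4 (visit(P)): cur=P back=4 fwd=0
After 5 (visit(V)): cur=V back=5 fwd=0
After 6 (back): cur=P back=4 fwd=1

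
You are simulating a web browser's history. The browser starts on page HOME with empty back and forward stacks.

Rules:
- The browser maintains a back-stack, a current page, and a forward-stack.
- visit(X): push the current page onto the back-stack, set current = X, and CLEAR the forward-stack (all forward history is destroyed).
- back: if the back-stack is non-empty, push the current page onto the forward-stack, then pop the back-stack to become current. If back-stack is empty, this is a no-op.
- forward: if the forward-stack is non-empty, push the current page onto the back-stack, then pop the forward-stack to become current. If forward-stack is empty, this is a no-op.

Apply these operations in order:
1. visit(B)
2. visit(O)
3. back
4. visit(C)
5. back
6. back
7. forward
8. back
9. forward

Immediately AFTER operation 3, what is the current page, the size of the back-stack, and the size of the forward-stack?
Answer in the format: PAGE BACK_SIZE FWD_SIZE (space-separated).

After 1 (visit(B)): cur=B back=1 fwd=0
After 2 (visit(O)): cur=O back=2 fwd=0
After 3 (back): cur=B back=1 fwd=1

B 1 1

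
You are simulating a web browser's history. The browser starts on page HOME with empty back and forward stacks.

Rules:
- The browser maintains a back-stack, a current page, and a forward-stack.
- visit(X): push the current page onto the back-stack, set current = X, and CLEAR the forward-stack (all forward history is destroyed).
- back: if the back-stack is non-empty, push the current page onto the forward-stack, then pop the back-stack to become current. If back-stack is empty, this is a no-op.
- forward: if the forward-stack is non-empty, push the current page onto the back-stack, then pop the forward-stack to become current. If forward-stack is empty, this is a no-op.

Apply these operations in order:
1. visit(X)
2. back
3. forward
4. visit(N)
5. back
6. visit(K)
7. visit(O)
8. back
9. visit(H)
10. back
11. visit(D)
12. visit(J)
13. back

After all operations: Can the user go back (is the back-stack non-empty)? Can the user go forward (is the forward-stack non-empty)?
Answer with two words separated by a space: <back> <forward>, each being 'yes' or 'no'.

Answer: yes yes

Derivation:
After 1 (visit(X)): cur=X back=1 fwd=0
After 2 (back): cur=HOME back=0 fwd=1
After 3 (forward): cur=X back=1 fwd=0
After 4 (visit(N)): cur=N back=2 fwd=0
After 5 (back): cur=X back=1 fwd=1
After 6 (visit(K)): cur=K back=2 fwd=0
After 7 (visit(O)): cur=O back=3 fwd=0
After 8 (back): cur=K back=2 fwd=1
After 9 (visit(H)): cur=H back=3 fwd=0
After 10 (back): cur=K back=2 fwd=1
After 11 (visit(D)): cur=D back=3 fwd=0
After 12 (visit(J)): cur=J back=4 fwd=0
After 13 (back): cur=D back=3 fwd=1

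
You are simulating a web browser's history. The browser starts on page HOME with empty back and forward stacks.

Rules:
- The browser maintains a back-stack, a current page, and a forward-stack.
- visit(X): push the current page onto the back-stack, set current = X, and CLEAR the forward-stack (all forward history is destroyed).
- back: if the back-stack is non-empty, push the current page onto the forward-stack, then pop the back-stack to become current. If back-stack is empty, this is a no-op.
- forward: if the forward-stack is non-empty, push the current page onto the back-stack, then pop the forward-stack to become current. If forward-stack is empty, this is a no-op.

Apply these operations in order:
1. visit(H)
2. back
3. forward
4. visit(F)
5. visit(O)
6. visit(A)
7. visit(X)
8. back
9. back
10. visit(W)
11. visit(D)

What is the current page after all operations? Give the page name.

After 1 (visit(H)): cur=H back=1 fwd=0
After 2 (back): cur=HOME back=0 fwd=1
After 3 (forward): cur=H back=1 fwd=0
After 4 (visit(F)): cur=F back=2 fwd=0
After 5 (visit(O)): cur=O back=3 fwd=0
After 6 (visit(A)): cur=A back=4 fwd=0
After 7 (visit(X)): cur=X back=5 fwd=0
After 8 (back): cur=A back=4 fwd=1
After 9 (back): cur=O back=3 fwd=2
After 10 (visit(W)): cur=W back=4 fwd=0
After 11 (visit(D)): cur=D back=5 fwd=0

Answer: D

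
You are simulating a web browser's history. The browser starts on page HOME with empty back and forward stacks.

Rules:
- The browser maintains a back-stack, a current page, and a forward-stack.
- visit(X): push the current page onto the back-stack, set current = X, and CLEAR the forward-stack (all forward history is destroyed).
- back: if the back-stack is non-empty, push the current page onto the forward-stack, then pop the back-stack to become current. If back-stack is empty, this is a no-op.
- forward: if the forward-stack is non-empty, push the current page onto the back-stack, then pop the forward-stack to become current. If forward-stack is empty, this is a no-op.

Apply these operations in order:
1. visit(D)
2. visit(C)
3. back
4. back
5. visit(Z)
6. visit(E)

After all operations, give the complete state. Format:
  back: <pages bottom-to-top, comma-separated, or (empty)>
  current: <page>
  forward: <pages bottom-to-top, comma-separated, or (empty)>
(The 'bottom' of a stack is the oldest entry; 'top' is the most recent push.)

After 1 (visit(D)): cur=D back=1 fwd=0
After 2 (visit(C)): cur=C back=2 fwd=0
After 3 (back): cur=D back=1 fwd=1
After 4 (back): cur=HOME back=0 fwd=2
After 5 (visit(Z)): cur=Z back=1 fwd=0
After 6 (visit(E)): cur=E back=2 fwd=0

Answer: back: HOME,Z
current: E
forward: (empty)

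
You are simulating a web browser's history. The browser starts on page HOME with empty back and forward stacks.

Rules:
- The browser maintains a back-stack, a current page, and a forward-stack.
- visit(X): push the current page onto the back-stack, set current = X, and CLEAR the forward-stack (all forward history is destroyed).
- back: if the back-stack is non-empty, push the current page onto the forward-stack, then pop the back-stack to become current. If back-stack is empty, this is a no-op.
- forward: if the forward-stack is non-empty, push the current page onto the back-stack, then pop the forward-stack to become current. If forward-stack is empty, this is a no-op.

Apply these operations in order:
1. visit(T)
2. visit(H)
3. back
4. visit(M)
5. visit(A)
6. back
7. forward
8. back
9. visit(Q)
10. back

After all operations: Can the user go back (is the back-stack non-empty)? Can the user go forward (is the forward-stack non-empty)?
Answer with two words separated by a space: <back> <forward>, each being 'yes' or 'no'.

After 1 (visit(T)): cur=T back=1 fwd=0
After 2 (visit(H)): cur=H back=2 fwd=0
After 3 (back): cur=T back=1 fwd=1
After 4 (visit(M)): cur=M back=2 fwd=0
After 5 (visit(A)): cur=A back=3 fwd=0
After 6 (back): cur=M back=2 fwd=1
After 7 (forward): cur=A back=3 fwd=0
After 8 (back): cur=M back=2 fwd=1
After 9 (visit(Q)): cur=Q back=3 fwd=0
After 10 (back): cur=M back=2 fwd=1

Answer: yes yes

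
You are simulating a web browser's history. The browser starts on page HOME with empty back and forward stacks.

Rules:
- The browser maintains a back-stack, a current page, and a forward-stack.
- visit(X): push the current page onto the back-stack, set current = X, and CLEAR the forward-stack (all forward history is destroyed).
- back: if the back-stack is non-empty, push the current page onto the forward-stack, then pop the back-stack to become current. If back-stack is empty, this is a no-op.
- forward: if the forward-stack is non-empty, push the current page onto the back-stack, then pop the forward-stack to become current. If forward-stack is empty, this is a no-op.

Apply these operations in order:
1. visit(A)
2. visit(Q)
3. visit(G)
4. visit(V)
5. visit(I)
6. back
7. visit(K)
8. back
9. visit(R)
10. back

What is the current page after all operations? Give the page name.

Answer: V

Derivation:
After 1 (visit(A)): cur=A back=1 fwd=0
After 2 (visit(Q)): cur=Q back=2 fwd=0
After 3 (visit(G)): cur=G back=3 fwd=0
After 4 (visit(V)): cur=V back=4 fwd=0
After 5 (visit(I)): cur=I back=5 fwd=0
After 6 (back): cur=V back=4 fwd=1
After 7 (visit(K)): cur=K back=5 fwd=0
After 8 (back): cur=V back=4 fwd=1
After 9 (visit(R)): cur=R back=5 fwd=0
After 10 (back): cur=V back=4 fwd=1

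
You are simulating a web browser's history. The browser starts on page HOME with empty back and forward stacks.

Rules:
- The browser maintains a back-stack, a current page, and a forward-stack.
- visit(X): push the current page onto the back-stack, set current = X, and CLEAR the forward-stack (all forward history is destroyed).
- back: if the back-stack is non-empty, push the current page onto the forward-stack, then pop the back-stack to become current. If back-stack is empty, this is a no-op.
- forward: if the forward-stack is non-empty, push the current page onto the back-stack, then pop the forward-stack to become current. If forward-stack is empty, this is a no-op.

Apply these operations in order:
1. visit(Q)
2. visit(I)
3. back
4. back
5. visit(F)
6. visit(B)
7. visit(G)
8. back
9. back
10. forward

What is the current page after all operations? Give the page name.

Answer: B

Derivation:
After 1 (visit(Q)): cur=Q back=1 fwd=0
After 2 (visit(I)): cur=I back=2 fwd=0
After 3 (back): cur=Q back=1 fwd=1
After 4 (back): cur=HOME back=0 fwd=2
After 5 (visit(F)): cur=F back=1 fwd=0
After 6 (visit(B)): cur=B back=2 fwd=0
After 7 (visit(G)): cur=G back=3 fwd=0
After 8 (back): cur=B back=2 fwd=1
After 9 (back): cur=F back=1 fwd=2
After 10 (forward): cur=B back=2 fwd=1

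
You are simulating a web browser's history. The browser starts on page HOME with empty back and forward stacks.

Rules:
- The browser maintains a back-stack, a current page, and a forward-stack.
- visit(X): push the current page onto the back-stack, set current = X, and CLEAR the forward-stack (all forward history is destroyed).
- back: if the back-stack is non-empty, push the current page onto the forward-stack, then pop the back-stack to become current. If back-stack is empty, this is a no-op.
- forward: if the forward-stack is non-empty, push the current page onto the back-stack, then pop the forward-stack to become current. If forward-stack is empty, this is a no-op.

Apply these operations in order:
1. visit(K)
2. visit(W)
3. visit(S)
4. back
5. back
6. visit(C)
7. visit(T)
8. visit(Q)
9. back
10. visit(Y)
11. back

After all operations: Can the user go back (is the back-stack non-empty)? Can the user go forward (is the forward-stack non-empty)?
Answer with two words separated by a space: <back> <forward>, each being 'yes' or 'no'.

After 1 (visit(K)): cur=K back=1 fwd=0
After 2 (visit(W)): cur=W back=2 fwd=0
After 3 (visit(S)): cur=S back=3 fwd=0
After 4 (back): cur=W back=2 fwd=1
After 5 (back): cur=K back=1 fwd=2
After 6 (visit(C)): cur=C back=2 fwd=0
After 7 (visit(T)): cur=T back=3 fwd=0
After 8 (visit(Q)): cur=Q back=4 fwd=0
After 9 (back): cur=T back=3 fwd=1
After 10 (visit(Y)): cur=Y back=4 fwd=0
After 11 (back): cur=T back=3 fwd=1

Answer: yes yes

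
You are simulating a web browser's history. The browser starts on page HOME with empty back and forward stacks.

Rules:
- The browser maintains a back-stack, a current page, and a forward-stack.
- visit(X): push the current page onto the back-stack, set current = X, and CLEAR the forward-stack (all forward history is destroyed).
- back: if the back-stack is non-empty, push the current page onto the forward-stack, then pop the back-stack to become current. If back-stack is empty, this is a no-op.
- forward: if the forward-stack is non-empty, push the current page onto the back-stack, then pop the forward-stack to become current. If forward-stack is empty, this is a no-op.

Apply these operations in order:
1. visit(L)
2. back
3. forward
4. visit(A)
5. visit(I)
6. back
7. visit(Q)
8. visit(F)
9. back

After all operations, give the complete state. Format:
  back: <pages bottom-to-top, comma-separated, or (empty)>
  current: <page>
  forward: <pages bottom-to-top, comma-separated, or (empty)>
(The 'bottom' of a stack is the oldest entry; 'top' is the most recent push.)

Answer: back: HOME,L,A
current: Q
forward: F

Derivation:
After 1 (visit(L)): cur=L back=1 fwd=0
After 2 (back): cur=HOME back=0 fwd=1
After 3 (forward): cur=L back=1 fwd=0
After 4 (visit(A)): cur=A back=2 fwd=0
After 5 (visit(I)): cur=I back=3 fwd=0
After 6 (back): cur=A back=2 fwd=1
After 7 (visit(Q)): cur=Q back=3 fwd=0
After 8 (visit(F)): cur=F back=4 fwd=0
After 9 (back): cur=Q back=3 fwd=1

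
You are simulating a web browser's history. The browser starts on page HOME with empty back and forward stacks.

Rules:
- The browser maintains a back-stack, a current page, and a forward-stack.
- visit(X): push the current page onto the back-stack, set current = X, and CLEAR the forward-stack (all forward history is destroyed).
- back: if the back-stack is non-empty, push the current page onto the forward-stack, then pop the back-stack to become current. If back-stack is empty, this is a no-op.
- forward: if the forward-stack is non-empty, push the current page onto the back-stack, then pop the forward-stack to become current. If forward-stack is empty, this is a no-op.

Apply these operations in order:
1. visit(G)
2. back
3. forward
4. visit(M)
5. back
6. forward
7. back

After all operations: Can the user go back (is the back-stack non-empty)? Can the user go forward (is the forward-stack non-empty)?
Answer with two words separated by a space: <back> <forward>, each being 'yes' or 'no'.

Answer: yes yes

Derivation:
After 1 (visit(G)): cur=G back=1 fwd=0
After 2 (back): cur=HOME back=0 fwd=1
After 3 (forward): cur=G back=1 fwd=0
After 4 (visit(M)): cur=M back=2 fwd=0
After 5 (back): cur=G back=1 fwd=1
After 6 (forward): cur=M back=2 fwd=0
After 7 (back): cur=G back=1 fwd=1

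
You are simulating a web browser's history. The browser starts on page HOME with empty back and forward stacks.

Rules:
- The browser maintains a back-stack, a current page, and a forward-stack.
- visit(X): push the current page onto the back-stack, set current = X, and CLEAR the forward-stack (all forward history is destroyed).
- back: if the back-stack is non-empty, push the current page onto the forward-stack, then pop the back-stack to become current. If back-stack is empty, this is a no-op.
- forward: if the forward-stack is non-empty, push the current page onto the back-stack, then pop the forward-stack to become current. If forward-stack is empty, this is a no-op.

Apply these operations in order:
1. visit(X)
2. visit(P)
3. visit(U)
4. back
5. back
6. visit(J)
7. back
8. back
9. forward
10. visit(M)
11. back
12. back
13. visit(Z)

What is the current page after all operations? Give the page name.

After 1 (visit(X)): cur=X back=1 fwd=0
After 2 (visit(P)): cur=P back=2 fwd=0
After 3 (visit(U)): cur=U back=3 fwd=0
After 4 (back): cur=P back=2 fwd=1
After 5 (back): cur=X back=1 fwd=2
After 6 (visit(J)): cur=J back=2 fwd=0
After 7 (back): cur=X back=1 fwd=1
After 8 (back): cur=HOME back=0 fwd=2
After 9 (forward): cur=X back=1 fwd=1
After 10 (visit(M)): cur=M back=2 fwd=0
After 11 (back): cur=X back=1 fwd=1
After 12 (back): cur=HOME back=0 fwd=2
After 13 (visit(Z)): cur=Z back=1 fwd=0

Answer: Z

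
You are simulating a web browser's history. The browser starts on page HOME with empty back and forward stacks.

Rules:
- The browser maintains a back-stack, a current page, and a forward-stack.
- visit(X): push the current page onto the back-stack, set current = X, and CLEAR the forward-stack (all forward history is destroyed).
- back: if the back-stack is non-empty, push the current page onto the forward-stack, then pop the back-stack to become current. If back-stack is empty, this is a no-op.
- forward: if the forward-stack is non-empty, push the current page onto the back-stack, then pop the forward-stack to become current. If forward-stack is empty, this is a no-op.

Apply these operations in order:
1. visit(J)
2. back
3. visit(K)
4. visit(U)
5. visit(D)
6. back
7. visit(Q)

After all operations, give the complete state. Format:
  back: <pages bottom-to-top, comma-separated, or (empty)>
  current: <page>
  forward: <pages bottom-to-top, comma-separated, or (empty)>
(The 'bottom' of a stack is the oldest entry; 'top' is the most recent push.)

Answer: back: HOME,K,U
current: Q
forward: (empty)

Derivation:
After 1 (visit(J)): cur=J back=1 fwd=0
After 2 (back): cur=HOME back=0 fwd=1
After 3 (visit(K)): cur=K back=1 fwd=0
After 4 (visit(U)): cur=U back=2 fwd=0
After 5 (visit(D)): cur=D back=3 fwd=0
After 6 (back): cur=U back=2 fwd=1
After 7 (visit(Q)): cur=Q back=3 fwd=0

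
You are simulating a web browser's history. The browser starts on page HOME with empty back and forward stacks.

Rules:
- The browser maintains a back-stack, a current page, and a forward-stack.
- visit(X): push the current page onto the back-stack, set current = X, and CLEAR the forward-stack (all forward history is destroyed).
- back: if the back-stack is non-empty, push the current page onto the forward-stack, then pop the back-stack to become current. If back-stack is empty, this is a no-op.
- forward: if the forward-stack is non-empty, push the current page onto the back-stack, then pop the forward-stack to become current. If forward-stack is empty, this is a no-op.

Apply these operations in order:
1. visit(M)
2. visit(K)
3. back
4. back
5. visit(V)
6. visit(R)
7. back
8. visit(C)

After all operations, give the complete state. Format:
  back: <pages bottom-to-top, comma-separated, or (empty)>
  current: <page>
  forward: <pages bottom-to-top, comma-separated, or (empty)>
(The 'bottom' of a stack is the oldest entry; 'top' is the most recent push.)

Answer: back: HOME,V
current: C
forward: (empty)

Derivation:
After 1 (visit(M)): cur=M back=1 fwd=0
After 2 (visit(K)): cur=K back=2 fwd=0
After 3 (back): cur=M back=1 fwd=1
After 4 (back): cur=HOME back=0 fwd=2
After 5 (visit(V)): cur=V back=1 fwd=0
After 6 (visit(R)): cur=R back=2 fwd=0
After 7 (back): cur=V back=1 fwd=1
After 8 (visit(C)): cur=C back=2 fwd=0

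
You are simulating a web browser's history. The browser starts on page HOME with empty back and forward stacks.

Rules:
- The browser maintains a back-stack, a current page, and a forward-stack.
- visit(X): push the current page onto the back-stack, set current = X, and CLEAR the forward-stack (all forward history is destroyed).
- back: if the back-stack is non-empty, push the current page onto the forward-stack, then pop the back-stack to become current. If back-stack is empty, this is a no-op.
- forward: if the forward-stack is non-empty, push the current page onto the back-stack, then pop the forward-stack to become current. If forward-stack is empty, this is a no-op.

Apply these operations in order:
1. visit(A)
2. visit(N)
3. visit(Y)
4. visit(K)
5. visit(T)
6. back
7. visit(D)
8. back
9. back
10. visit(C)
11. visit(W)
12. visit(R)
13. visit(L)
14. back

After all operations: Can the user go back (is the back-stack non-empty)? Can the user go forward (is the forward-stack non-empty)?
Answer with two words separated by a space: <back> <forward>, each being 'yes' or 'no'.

Answer: yes yes

Derivation:
After 1 (visit(A)): cur=A back=1 fwd=0
After 2 (visit(N)): cur=N back=2 fwd=0
After 3 (visit(Y)): cur=Y back=3 fwd=0
After 4 (visit(K)): cur=K back=4 fwd=0
After 5 (visit(T)): cur=T back=5 fwd=0
After 6 (back): cur=K back=4 fwd=1
After 7 (visit(D)): cur=D back=5 fwd=0
After 8 (back): cur=K back=4 fwd=1
After 9 (back): cur=Y back=3 fwd=2
After 10 (visit(C)): cur=C back=4 fwd=0
After 11 (visit(W)): cur=W back=5 fwd=0
After 12 (visit(R)): cur=R back=6 fwd=0
After 13 (visit(L)): cur=L back=7 fwd=0
After 14 (back): cur=R back=6 fwd=1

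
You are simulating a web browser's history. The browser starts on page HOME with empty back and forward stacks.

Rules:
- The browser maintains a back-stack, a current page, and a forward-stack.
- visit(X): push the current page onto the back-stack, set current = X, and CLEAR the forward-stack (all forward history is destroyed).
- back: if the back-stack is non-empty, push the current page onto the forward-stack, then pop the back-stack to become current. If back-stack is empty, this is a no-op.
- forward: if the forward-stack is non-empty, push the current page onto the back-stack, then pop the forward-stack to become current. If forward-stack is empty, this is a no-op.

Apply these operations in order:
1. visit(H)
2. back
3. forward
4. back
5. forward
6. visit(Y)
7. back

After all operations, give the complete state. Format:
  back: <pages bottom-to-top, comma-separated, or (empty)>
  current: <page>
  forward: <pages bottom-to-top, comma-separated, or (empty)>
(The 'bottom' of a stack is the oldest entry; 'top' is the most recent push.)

After 1 (visit(H)): cur=H back=1 fwd=0
After 2 (back): cur=HOME back=0 fwd=1
After 3 (forward): cur=H back=1 fwd=0
After 4 (back): cur=HOME back=0 fwd=1
After 5 (forward): cur=H back=1 fwd=0
After 6 (visit(Y)): cur=Y back=2 fwd=0
After 7 (back): cur=H back=1 fwd=1

Answer: back: HOME
current: H
forward: Y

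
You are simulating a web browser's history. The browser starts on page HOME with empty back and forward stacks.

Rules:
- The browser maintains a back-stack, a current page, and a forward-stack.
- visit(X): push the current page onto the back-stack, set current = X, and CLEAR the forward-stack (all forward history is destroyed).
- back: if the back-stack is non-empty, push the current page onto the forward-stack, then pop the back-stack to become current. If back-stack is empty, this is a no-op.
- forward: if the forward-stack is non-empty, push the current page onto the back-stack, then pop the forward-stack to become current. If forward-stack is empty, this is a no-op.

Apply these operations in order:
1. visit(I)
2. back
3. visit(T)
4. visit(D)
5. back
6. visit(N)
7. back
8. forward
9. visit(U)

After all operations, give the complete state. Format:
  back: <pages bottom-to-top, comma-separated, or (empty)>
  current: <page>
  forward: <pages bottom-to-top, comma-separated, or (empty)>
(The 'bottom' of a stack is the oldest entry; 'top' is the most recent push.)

After 1 (visit(I)): cur=I back=1 fwd=0
After 2 (back): cur=HOME back=0 fwd=1
After 3 (visit(T)): cur=T back=1 fwd=0
After 4 (visit(D)): cur=D back=2 fwd=0
After 5 (back): cur=T back=1 fwd=1
After 6 (visit(N)): cur=N back=2 fwd=0
After 7 (back): cur=T back=1 fwd=1
After 8 (forward): cur=N back=2 fwd=0
After 9 (visit(U)): cur=U back=3 fwd=0

Answer: back: HOME,T,N
current: U
forward: (empty)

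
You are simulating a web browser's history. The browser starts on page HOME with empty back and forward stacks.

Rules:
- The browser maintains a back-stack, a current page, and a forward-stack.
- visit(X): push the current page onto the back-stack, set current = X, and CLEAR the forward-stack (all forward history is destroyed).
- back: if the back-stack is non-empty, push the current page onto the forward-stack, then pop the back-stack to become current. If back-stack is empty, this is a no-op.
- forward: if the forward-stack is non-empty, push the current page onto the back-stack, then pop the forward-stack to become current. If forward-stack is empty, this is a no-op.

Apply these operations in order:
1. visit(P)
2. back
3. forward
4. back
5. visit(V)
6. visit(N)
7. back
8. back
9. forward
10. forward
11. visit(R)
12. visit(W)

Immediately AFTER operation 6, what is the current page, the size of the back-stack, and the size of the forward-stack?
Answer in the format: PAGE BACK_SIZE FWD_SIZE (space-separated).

After 1 (visit(P)): cur=P back=1 fwd=0
After 2 (back): cur=HOME back=0 fwd=1
After 3 (forward): cur=P back=1 fwd=0
After 4 (back): cur=HOME back=0 fwd=1
After 5 (visit(V)): cur=V back=1 fwd=0
After 6 (visit(N)): cur=N back=2 fwd=0

N 2 0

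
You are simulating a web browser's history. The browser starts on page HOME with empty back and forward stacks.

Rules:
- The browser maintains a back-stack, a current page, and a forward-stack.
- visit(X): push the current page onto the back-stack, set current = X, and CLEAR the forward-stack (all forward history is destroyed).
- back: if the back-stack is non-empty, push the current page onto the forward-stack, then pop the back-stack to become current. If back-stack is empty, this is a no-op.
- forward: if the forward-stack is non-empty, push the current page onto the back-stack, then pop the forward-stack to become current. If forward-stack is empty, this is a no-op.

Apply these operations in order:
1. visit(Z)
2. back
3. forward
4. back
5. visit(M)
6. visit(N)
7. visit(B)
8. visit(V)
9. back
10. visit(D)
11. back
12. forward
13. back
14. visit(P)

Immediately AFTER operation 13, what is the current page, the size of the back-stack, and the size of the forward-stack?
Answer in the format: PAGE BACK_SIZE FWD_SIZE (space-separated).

After 1 (visit(Z)): cur=Z back=1 fwd=0
After 2 (back): cur=HOME back=0 fwd=1
After 3 (forward): cur=Z back=1 fwd=0
After 4 (back): cur=HOME back=0 fwd=1
After 5 (visit(M)): cur=M back=1 fwd=0
After 6 (visit(N)): cur=N back=2 fwd=0
After 7 (visit(B)): cur=B back=3 fwd=0
After 8 (visit(V)): cur=V back=4 fwd=0
After 9 (back): cur=B back=3 fwd=1
After 10 (visit(D)): cur=D back=4 fwd=0
After 11 (back): cur=B back=3 fwd=1
After 12 (forward): cur=D back=4 fwd=0
After 13 (back): cur=B back=3 fwd=1

B 3 1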